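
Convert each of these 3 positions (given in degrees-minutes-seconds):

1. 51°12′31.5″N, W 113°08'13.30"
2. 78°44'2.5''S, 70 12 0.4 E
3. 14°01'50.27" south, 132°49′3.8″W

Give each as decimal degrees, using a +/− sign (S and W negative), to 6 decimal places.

Point 1:
  Latitude: 51° + 12/60 + 31.5/3600 = 51 + 0.200000 + 0.008750 = 51.2087500
  N → positive
  Longitude: 113° + 8/60 + 13.3/3600 = 113 + 0.133333 + 0.003694 = 113.1370278
  W ⇒ negate
Point 2:
  Latitude: 78 + 44/60 + 2.5/3600 = 78.7340278
  hemisphere S, so the sign is −
  Lon: 12′ + 0.4″ = 12.00667′; 70 + 12.00667/60 = 70.2001111
  E → positive
Point 3:
  Latitude: 14 + 1/60 + 50.27/3600 = 14.0306306
  S → negative
  Longitude: 132 + 49/60 + 3.8/3600 = 132.8177222
  hemisphere W, so the sign is −

1. 51.208750, -113.137028
2. -78.734028, 70.200111
3. -14.030631, -132.817722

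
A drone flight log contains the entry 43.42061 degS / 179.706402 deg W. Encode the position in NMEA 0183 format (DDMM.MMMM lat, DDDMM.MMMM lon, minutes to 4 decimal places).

Lat: 43° + 0.420610 × 60 = 43° 25.236600′
Lon: fractional part 0.706402 → 42.384120 minutes

4325.2366,S / 17942.3841,W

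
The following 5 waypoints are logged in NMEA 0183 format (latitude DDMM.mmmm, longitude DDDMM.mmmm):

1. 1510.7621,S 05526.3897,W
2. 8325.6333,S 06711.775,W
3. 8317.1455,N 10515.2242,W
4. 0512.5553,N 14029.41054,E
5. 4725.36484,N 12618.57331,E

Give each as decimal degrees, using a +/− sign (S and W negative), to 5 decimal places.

1. -15.17937, -55.43983
2. -83.42722, -67.19625
3. 83.28576, -105.25374
4. 5.20926, 140.49018
5. 47.42275, 126.30956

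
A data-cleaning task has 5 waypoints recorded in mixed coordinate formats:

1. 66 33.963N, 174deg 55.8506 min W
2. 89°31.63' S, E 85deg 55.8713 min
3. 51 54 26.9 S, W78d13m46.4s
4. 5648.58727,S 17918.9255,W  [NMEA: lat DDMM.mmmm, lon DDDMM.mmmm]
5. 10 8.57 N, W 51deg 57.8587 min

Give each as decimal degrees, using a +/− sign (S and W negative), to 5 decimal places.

1. 66.56605, -174.93084
2. -89.52717, 85.93119
3. -51.90747, -78.22956
4. -56.80979, -179.31543
5. 10.14283, -51.96431

Point 1:
  Lat: 66 + 33.963/60 = 66.566050
  N ⇒ keep positive
  λ: 55.8506′ = 0.930843°; total 174.930843
  hemisphere W, so the sign is −
Point 2:
  Lat: 31.63′ = 0.527167°; total 89.527167
  S → negative
  Longitude: 85 + 55.8713/60 = 85.931188
  E → positive
Point 3:
  φ: 54′ + 26.9″ = 54.44833′; 51 + 54.44833/60 = 51.907472
  S ⇒ negate
  λ: 78 + 13/60 + 46.4/3600 = 78.229556
  W → negative
Point 4:
  φ: degrees = first 2 digits = 56, minutes = 48.58727; 56 + 48.58727/60 = 56.809788
  S → negative
  Longitude: degrees = first 3 digits = 179, minutes = 18.9255; 179 + 18.9255/60 = 179.315425
  W → negative
Point 5:
  φ: 8.57′ = 0.142833°; total 10.142833
  N ⇒ keep positive
  Lon: 57.8587′ = 0.964312°; total 51.964312
  W ⇒ negate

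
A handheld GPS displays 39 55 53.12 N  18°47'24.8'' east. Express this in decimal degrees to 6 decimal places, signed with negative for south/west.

39.931422, 18.790222

φ: 55′ + 53.12″ = 55.88533′; 39 + 55.88533/60 = 39.9314222
N ⇒ keep positive
λ: 47′ + 24.8″ = 47.41333′; 18 + 47.41333/60 = 18.7902222
E ⇒ keep positive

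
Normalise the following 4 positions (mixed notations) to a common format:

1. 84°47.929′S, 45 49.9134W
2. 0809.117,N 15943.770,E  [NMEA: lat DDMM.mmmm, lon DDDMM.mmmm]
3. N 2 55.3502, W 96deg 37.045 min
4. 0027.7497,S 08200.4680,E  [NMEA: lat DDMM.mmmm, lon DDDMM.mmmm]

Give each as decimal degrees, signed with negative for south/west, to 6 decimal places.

Point 1:
  Lat: 47.929′ = 0.798817°; total 84.7988167
  S ⇒ negate
  Longitude: 45 + 49.9134/60 = 45.8318900
  hemisphere W, so the sign is −
Point 2:
  φ: degrees = first 2 digits = 8, minutes = 9.117; 8 + 9.117/60 = 8.1519500
  N ⇒ keep positive
  λ: split at 3 digits → 159° and 43.77′; 159 + 43.77/60 = 159.7295000
  E ⇒ keep positive
Point 3:
  Latitude: 55.3502′ = 0.922503°; total 2.9225033
  N → positive
  λ: 96 + 37.045/60 = 96.6174167
  W → negative
Point 4:
  Lat: degrees = first 2 digits = 0, minutes = 27.7497; 0 + 27.7497/60 = 0.4624950
  hemisphere S, so the sign is −
  λ: split at 3 digits → 082° and 0.468′; 82 + 0.468/60 = 82.0078000
  E ⇒ keep positive

1. -84.798817, -45.831890
2. 8.151950, 159.729500
3. 2.922503, -96.617417
4. -0.462495, 82.007800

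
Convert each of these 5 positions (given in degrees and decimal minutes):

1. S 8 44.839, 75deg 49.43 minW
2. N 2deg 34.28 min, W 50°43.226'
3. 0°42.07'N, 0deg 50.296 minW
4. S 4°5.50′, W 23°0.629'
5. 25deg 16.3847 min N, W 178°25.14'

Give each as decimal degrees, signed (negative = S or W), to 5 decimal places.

1. -8.74732, -75.82383
2. 2.57133, -50.72043
3. 0.70117, -0.83827
4. -4.09167, -23.01048
5. 25.27308, -178.41900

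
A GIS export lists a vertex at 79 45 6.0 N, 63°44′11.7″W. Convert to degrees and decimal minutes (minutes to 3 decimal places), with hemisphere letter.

79° 45.100′ N, 63° 44.195′ W

Latitude: 45 + 6/60 = 45.10000′
Longitude: 44 + 11.7/60 = 44.19500′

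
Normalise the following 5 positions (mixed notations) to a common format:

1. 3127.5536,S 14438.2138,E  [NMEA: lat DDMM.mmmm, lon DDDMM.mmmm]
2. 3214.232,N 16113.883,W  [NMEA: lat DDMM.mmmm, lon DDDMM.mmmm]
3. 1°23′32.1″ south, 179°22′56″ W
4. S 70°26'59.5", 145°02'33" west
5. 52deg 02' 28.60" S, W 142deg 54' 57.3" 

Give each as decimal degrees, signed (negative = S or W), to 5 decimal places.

Point 1:
  Lat: split at 2 digits → 31° and 27.5536′; 31 + 27.5536/60 = 31.459227
  S → negative
  Longitude: split at 3 digits → 144° and 38.2138′; 144 + 38.2138/60 = 144.636897
  E ⇒ keep positive
Point 2:
  Lat: split at 2 digits → 32° and 14.232′; 32 + 14.232/60 = 32.237200
  N ⇒ keep positive
  Longitude: degrees = first 3 digits = 161, minutes = 13.883; 161 + 13.883/60 = 161.231383
  hemisphere W, so the sign is −
Point 3:
  Lat: 23′ + 32.1″ = 23.53500′; 1 + 23.53500/60 = 1.392250
  S → negative
  Longitude: 22′ + 56″ = 22.93333′; 179 + 22.93333/60 = 179.382222
  W ⇒ negate
Point 4:
  Latitude: 70° + 26/60 + 59.5/3600 = 70 + 0.433333 + 0.016528 = 70.449861
  S → negative
  λ: 2′ + 33″ = 2.55000′; 145 + 2.55000/60 = 145.042500
  W ⇒ negate
Point 5:
  φ: 52° + 2/60 + 28.6/3600 = 52 + 0.033333 + 0.007944 = 52.041278
  S ⇒ negate
  λ: 142° + 54/60 + 57.3/3600 = 142 + 0.900000 + 0.015917 = 142.915917
  hemisphere W, so the sign is −

1. -31.45923, 144.63690
2. 32.23720, -161.23138
3. -1.39225, -179.38222
4. -70.44986, -145.04250
5. -52.04128, -142.91592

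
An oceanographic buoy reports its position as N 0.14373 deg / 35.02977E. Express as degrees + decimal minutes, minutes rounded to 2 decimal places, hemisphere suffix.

0° 8.62′ N, 35° 1.79′ E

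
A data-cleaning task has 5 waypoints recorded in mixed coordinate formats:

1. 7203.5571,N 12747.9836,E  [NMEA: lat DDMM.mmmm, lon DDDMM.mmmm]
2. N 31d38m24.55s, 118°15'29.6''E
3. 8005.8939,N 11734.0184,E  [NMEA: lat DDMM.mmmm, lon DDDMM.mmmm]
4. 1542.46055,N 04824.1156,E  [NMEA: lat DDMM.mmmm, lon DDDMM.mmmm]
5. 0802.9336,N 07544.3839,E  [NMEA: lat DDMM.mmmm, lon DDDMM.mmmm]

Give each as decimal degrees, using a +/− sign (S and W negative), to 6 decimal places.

Point 1:
  Lat: degrees = first 2 digits = 72, minutes = 3.5571; 72 + 3.5571/60 = 72.0592850
  N → positive
  Lon: split at 3 digits → 127° and 47.9836′; 127 + 47.9836/60 = 127.7997267
  E → positive
Point 2:
  Latitude: 31° + 38/60 + 24.55/3600 = 31 + 0.633333 + 0.006819 = 31.6401528
  N → positive
  Longitude: 118° + 15/60 + 29.6/3600 = 118 + 0.250000 + 0.008222 = 118.2582222
  E ⇒ keep positive
Point 3:
  Latitude: split at 2 digits → 80° and 5.8939′; 80 + 5.8939/60 = 80.0982317
  N → positive
  λ: degrees = first 3 digits = 117, minutes = 34.0184; 117 + 34.0184/60 = 117.5669733
  E ⇒ keep positive
Point 4:
  Latitude: degrees = first 2 digits = 15, minutes = 42.46055; 15 + 42.46055/60 = 15.7076758
  N → positive
  λ: split at 3 digits → 048° and 24.1156′; 48 + 24.1156/60 = 48.4019267
  E → positive
Point 5:
  φ: degrees = first 2 digits = 8, minutes = 2.9336; 8 + 2.9336/60 = 8.0488933
  N → positive
  λ: split at 3 digits → 075° and 44.3839′; 75 + 44.3839/60 = 75.7397317
  E → positive

1. 72.059285, 127.799727
2. 31.640153, 118.258222
3. 80.098232, 117.566973
4. 15.707676, 48.401927
5. 8.048893, 75.739732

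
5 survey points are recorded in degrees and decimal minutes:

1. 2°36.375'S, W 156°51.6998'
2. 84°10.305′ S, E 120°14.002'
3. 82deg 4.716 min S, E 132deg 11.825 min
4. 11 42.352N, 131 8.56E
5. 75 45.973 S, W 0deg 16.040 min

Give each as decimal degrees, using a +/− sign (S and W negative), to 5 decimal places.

Point 1:
  φ: 2 + 36.375/60 = 2.606250
  S → negative
  Lon: 51.6998′ = 0.861663°; total 156.861663
  W → negative
Point 2:
  Lat: 10.305′ = 0.171750°; total 84.171750
  S → negative
  Longitude: 14.002′ = 0.233367°; total 120.233367
  E → positive
Point 3:
  Lat: 82 + 4.716/60 = 82.078600
  hemisphere S, so the sign is −
  λ: 132 + 11.825/60 = 132.197083
  E ⇒ keep positive
Point 4:
  Lat: 11 + 42.352/60 = 11.705867
  N ⇒ keep positive
  λ: 8.56′ = 0.142667°; total 131.142667
  E ⇒ keep positive
Point 5:
  Lat: 75 + 45.973/60 = 75.766217
  S → negative
  λ: 16.04′ = 0.267333°; total 0.267333
  W → negative

1. -2.60625, -156.86166
2. -84.17175, 120.23337
3. -82.07860, 132.19708
4. 11.70587, 131.14267
5. -75.76622, -0.26733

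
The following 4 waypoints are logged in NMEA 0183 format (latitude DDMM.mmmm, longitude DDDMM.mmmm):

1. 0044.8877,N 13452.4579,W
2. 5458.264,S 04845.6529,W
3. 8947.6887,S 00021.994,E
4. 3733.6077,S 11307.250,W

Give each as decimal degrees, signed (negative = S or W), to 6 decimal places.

1. 0.748128, -134.874298
2. -54.971067, -48.760882
3. -89.794812, 0.366567
4. -37.560128, -113.120833

Point 1:
  Latitude: split at 2 digits → 00° and 44.8877′; 0 + 44.8877/60 = 0.7481283
  N → positive
  Longitude: degrees = first 3 digits = 134, minutes = 52.4579; 134 + 52.4579/60 = 134.8742983
  hemisphere W, so the sign is −
Point 2:
  Lat: degrees = first 2 digits = 54, minutes = 58.264; 54 + 58.264/60 = 54.9710667
  S → negative
  λ: split at 3 digits → 048° and 45.6529′; 48 + 45.6529/60 = 48.7608817
  W ⇒ negate
Point 3:
  Lat: split at 2 digits → 89° and 47.6887′; 89 + 47.6887/60 = 89.7948117
  S ⇒ negate
  λ: degrees = first 3 digits = 0, minutes = 21.994; 0 + 21.994/60 = 0.3665667
  E ⇒ keep positive
Point 4:
  Latitude: split at 2 digits → 37° and 33.6077′; 37 + 33.6077/60 = 37.5601283
  S ⇒ negate
  Longitude: degrees = first 3 digits = 113, minutes = 7.25; 113 + 7.25/60 = 113.1208333
  W ⇒ negate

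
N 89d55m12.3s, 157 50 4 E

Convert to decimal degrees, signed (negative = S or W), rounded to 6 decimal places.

89.920083, 157.834444

Latitude: 89° + 55/60 + 12.3/3600 = 89 + 0.916667 + 0.003417 = 89.9200833
N → positive
Longitude: 157° + 50/60 + 4/3600 = 157 + 0.833333 + 0.001111 = 157.8344444
E ⇒ keep positive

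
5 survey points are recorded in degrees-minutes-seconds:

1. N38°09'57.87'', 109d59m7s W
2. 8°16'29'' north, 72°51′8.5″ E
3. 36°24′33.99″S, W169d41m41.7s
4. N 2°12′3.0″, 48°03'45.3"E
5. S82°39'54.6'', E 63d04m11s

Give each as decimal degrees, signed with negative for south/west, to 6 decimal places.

1. 38.166075, -109.985278
2. 8.274722, 72.852361
3. -36.409442, -169.694917
4. 2.200833, 48.062583
5. -82.665167, 63.069722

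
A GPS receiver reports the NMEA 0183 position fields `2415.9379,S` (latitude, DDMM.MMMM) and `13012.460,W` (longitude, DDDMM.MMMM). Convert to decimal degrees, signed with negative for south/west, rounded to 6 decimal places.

-24.265632, -130.207667

Latitude: degrees = first 2 digits = 24, minutes = 15.9379; 24 + 15.9379/60 = 24.2656317
S ⇒ negate
Lon: degrees = first 3 digits = 130, minutes = 12.46; 130 + 12.46/60 = 130.2076667
W ⇒ negate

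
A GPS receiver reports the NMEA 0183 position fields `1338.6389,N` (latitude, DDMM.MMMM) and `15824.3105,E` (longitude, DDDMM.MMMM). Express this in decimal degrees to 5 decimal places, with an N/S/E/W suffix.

13.64398° N, 158.40518° E

Latitude: degrees = first 2 digits = 13, minutes = 38.6389; 13 + 38.6389/60 = 13.643982
λ: split at 3 digits → 158° and 24.3105′; 158 + 24.3105/60 = 158.405175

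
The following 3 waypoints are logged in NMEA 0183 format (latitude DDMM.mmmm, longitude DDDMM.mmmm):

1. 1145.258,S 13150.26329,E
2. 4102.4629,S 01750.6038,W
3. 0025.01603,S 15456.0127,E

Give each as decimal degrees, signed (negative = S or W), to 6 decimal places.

Point 1:
  Latitude: split at 2 digits → 11° and 45.258′; 11 + 45.258/60 = 11.7543000
  S → negative
  Lon: degrees = first 3 digits = 131, minutes = 50.26329; 131 + 50.26329/60 = 131.8377215
  E → positive
Point 2:
  Latitude: degrees = first 2 digits = 41, minutes = 2.4629; 41 + 2.4629/60 = 41.0410483
  S ⇒ negate
  λ: split at 3 digits → 017° and 50.6038′; 17 + 50.6038/60 = 17.8433967
  W ⇒ negate
Point 3:
  φ: split at 2 digits → 00° and 25.01603′; 0 + 25.01603/60 = 0.4169338
  hemisphere S, so the sign is −
  Longitude: split at 3 digits → 154° and 56.0127′; 154 + 56.0127/60 = 154.9335450
  E → positive

1. -11.754300, 131.837722
2. -41.041048, -17.843397
3. -0.416934, 154.933545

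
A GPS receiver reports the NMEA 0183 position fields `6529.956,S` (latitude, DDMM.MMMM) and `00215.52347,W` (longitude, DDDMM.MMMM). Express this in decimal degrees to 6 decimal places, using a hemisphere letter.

φ: split at 2 digits → 65° and 29.956′; 65 + 29.956/60 = 65.4992667
Longitude: split at 3 digits → 002° and 15.52347′; 2 + 15.52347/60 = 2.2587245

65.499267° S, 2.258725° W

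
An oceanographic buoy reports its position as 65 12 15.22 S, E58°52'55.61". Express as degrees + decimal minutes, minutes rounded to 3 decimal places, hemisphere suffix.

Latitude: 12 + 15.22/60 = 12.25367′
Longitude: 52 + 55.61/60 = 52.92683′

65° 12.254′ S, 58° 52.927′ E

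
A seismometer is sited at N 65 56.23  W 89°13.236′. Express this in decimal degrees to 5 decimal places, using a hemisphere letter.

65.93717° N, 89.22060° W

Latitude: 56.23′ = 0.937167°; total 65.937167
λ: 89 + 13.236/60 = 89.220600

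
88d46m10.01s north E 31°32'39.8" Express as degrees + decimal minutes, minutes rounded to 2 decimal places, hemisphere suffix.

88° 46.17′ N, 31° 32.66′ E

φ: seconds/60 = 0.16683; minutes = 46 + 0.16683 = 46.1668
Longitude: 32 + 39.8/60 = 32.6633′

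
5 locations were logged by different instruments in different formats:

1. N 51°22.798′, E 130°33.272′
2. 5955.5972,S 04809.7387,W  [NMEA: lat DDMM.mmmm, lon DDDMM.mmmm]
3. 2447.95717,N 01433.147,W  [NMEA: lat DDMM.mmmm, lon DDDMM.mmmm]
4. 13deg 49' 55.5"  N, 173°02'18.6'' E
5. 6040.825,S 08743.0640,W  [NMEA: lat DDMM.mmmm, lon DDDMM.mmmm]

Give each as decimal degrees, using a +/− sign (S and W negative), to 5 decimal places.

1. 51.37997, 130.55453
2. -59.92662, -48.16231
3. 24.79929, -14.55245
4. 13.83208, 173.03850
5. -60.68042, -87.71773

Point 1:
  Latitude: 51 + 22.798/60 = 51.379967
  N ⇒ keep positive
  λ: 130 + 33.272/60 = 130.554533
  E → positive
Point 2:
  Latitude: degrees = first 2 digits = 59, minutes = 55.5972; 59 + 55.5972/60 = 59.926620
  S → negative
  Longitude: degrees = first 3 digits = 48, minutes = 9.7387; 48 + 9.7387/60 = 48.162312
  W ⇒ negate
Point 3:
  Lat: split at 2 digits → 24° and 47.95717′; 24 + 47.95717/60 = 24.799286
  N ⇒ keep positive
  Lon: degrees = first 3 digits = 14, minutes = 33.147; 14 + 33.147/60 = 14.552450
  W ⇒ negate
Point 4:
  Latitude: 13° + 49/60 + 55.5/3600 = 13 + 0.816667 + 0.015417 = 13.832083
  N → positive
  λ: 2′ + 18.6″ = 2.31000′; 173 + 2.31000/60 = 173.038500
  E → positive
Point 5:
  φ: split at 2 digits → 60° and 40.825′; 60 + 40.825/60 = 60.680417
  S ⇒ negate
  Longitude: split at 3 digits → 087° and 43.064′; 87 + 43.064/60 = 87.717733
  W ⇒ negate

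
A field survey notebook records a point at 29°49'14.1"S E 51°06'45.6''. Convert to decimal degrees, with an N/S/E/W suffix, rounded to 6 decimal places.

Lat: 29 + 49/60 + 14.1/3600 = 29.8205833
λ: 6′ + 45.6″ = 6.76000′; 51 + 6.76000/60 = 51.1126667

29.820583° S, 51.112667° E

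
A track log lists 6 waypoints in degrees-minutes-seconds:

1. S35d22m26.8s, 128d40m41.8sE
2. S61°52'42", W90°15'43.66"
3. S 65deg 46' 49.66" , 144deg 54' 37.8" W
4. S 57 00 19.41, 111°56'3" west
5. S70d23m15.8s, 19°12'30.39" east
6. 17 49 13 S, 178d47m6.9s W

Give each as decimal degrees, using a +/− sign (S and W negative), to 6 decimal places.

1. -35.374111, 128.678278
2. -61.878333, -90.262128
3. -65.780461, -144.910500
4. -57.005392, -111.934167
5. -70.387722, 19.208442
6. -17.820278, -178.785250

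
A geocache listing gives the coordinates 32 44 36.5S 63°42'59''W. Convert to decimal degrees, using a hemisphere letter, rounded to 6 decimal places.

32.743472° S, 63.716389° W

Lat: 44′ + 36.5″ = 44.60833′; 32 + 44.60833/60 = 32.7434722
λ: 42′ + 59″ = 42.98333′; 63 + 42.98333/60 = 63.7163889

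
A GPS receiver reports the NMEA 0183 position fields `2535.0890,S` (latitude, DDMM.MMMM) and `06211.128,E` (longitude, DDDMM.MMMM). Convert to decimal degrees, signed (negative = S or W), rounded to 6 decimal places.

φ: split at 2 digits → 25° and 35.089′; 25 + 35.089/60 = 25.5848167
S ⇒ negate
Lon: split at 3 digits → 062° and 11.128′; 62 + 11.128/60 = 62.1854667
E ⇒ keep positive

-25.584817, 62.185467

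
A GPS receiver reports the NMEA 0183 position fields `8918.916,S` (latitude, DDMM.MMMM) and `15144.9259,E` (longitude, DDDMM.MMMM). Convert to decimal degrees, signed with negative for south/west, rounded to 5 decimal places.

Lat: degrees = first 2 digits = 89, minutes = 18.916; 89 + 18.916/60 = 89.315267
hemisphere S, so the sign is −
Lon: split at 3 digits → 151° and 44.9259′; 151 + 44.9259/60 = 151.748765
E → positive

-89.31527, 151.74877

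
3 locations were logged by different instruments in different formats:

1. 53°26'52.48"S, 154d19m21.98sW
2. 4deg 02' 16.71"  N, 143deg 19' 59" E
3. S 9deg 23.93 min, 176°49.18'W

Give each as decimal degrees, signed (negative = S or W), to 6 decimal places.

1. -53.447911, -154.322772
2. 4.037975, 143.333056
3. -9.398833, -176.819667

Point 1:
  φ: 53° + 26/60 + 52.48/3600 = 53 + 0.433333 + 0.014578 = 53.4479111
  S → negative
  λ: 154° + 19/60 + 21.98/3600 = 154 + 0.316667 + 0.006106 = 154.3227722
  hemisphere W, so the sign is −
Point 2:
  φ: 4° + 2/60 + 16.71/3600 = 4 + 0.033333 + 0.004642 = 4.0379750
  N → positive
  Longitude: 143 + 19/60 + 59/3600 = 143.3330556
  E ⇒ keep positive
Point 3:
  Latitude: 23.93′ = 0.398833°; total 9.3988333
  S ⇒ negate
  λ: 49.18′ = 0.819667°; total 176.8196667
  W ⇒ negate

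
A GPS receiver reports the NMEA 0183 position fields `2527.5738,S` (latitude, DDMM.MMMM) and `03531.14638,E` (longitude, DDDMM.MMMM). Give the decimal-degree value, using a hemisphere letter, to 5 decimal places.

25.45956° S, 35.51911° E

Latitude: split at 2 digits → 25° and 27.5738′; 25 + 27.5738/60 = 25.459563
Longitude: degrees = first 3 digits = 35, minutes = 31.14638; 35 + 31.14638/60 = 35.519106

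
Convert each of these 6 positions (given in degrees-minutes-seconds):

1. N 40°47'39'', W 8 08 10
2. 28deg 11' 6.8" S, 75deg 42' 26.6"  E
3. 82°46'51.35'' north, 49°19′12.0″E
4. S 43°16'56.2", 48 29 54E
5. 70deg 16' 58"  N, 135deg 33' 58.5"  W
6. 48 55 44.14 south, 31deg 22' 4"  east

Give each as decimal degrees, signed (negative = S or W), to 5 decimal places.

1. 40.79417, -8.13611
2. -28.18522, 75.70739
3. 82.78093, 49.32000
4. -43.28228, 48.49833
5. 70.28278, -135.56625
6. -48.92893, 31.36778

Point 1:
  Lat: 47′ + 39″ = 47.65000′; 40 + 47.65000/60 = 40.794167
  N → positive
  Lon: 8′ + 10″ = 8.16667′; 8 + 8.16667/60 = 8.136111
  W → negative
Point 2:
  Lat: 28° + 11/60 + 6.8/3600 = 28 + 0.183333 + 0.001889 = 28.185222
  S ⇒ negate
  λ: 75° + 42/60 + 26.6/3600 = 75 + 0.700000 + 0.007389 = 75.707389
  E → positive
Point 3:
  Latitude: 46′ + 51.35″ = 46.85583′; 82 + 46.85583/60 = 82.780931
  N → positive
  λ: 49 + 19/60 + 12/3600 = 49.320000
  E → positive
Point 4:
  Latitude: 43 + 16/60 + 56.2/3600 = 43.282278
  hemisphere S, so the sign is −
  λ: 48 + 29/60 + 54/3600 = 48.498333
  E ⇒ keep positive
Point 5:
  Lat: 16′ + 58″ = 16.96667′; 70 + 16.96667/60 = 70.282778
  N ⇒ keep positive
  λ: 135 + 33/60 + 58.5/3600 = 135.566250
  W → negative
Point 6:
  φ: 55′ + 44.14″ = 55.73567′; 48 + 55.73567/60 = 48.928928
  S → negative
  Lon: 31 + 22/60 + 4/3600 = 31.367778
  E → positive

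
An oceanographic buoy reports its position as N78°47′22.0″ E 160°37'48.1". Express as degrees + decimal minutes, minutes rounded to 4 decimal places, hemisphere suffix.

78° 47.3667′ N, 160° 37.8017′ E

Latitude: seconds/60 = 0.36667; minutes = 47 + 0.36667 = 47.366667
Lon: 37 + 48.1/60 = 37.801667′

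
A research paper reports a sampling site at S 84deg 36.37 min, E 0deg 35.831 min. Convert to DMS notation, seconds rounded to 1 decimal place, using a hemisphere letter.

84°36′22.2″ S, 0°35′49.9″ E

Latitude: fractional minutes 0.37000 × 60 = 22.200″
λ: fractional minutes 0.83100 × 60 = 49.860″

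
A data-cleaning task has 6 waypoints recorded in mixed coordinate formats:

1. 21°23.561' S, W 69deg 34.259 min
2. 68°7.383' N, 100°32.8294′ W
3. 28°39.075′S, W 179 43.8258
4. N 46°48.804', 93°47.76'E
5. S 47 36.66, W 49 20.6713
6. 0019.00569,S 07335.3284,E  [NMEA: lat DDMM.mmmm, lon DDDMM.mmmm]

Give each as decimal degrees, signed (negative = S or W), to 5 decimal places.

1. -21.39268, -69.57098
2. 68.12305, -100.54716
3. -28.65125, -179.73043
4. 46.81340, 93.79600
5. -47.61100, -49.34452
6. -0.31676, 73.58881

Point 1:
  Latitude: 21 + 23.561/60 = 21.392683
  S ⇒ negate
  Lon: 34.259′ = 0.570983°; total 69.570983
  hemisphere W, so the sign is −
Point 2:
  Lat: 68 + 7.383/60 = 68.123050
  N → positive
  λ: 100 + 32.8294/60 = 100.547157
  W → negative
Point 3:
  φ: 39.075′ = 0.651250°; total 28.651250
  S → negative
  Longitude: 179 + 43.8258/60 = 179.730430
  hemisphere W, so the sign is −
Point 4:
  Latitude: 48.804′ = 0.813400°; total 46.813400
  N → positive
  Longitude: 47.76′ = 0.796000°; total 93.796000
  E → positive
Point 5:
  φ: 47 + 36.66/60 = 47.611000
  S → negative
  λ: 20.6713′ = 0.344522°; total 49.344522
  W ⇒ negate
Point 6:
  Lat: degrees = first 2 digits = 0, minutes = 19.00569; 0 + 19.00569/60 = 0.316762
  S → negative
  Longitude: degrees = first 3 digits = 73, minutes = 35.3284; 73 + 35.3284/60 = 73.588807
  E → positive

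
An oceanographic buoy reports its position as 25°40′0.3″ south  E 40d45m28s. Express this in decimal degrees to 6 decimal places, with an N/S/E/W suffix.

25.666750° S, 40.757778° E

φ: 25° + 40/60 + 0.3/3600 = 25 + 0.666667 + 0.000083 = 25.6667500
Longitude: 45′ + 28″ = 45.46667′; 40 + 45.46667/60 = 40.7577778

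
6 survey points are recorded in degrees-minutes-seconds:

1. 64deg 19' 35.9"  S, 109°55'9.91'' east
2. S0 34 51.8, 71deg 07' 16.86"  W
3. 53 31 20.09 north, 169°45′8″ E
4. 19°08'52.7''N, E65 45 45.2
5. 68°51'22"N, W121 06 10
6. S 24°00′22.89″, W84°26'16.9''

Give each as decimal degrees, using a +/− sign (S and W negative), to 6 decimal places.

1. -64.326639, 109.919419
2. -0.581056, -71.121350
3. 53.522247, 169.752222
4. 19.147972, 65.762556
5. 68.856111, -121.102778
6. -24.006358, -84.438028

Point 1:
  Latitude: 64 + 19/60 + 35.9/3600 = 64.3266389
  S → negative
  Longitude: 109 + 55/60 + 9.91/3600 = 109.9194194
  E ⇒ keep positive
Point 2:
  Latitude: 0 + 34/60 + 51.8/3600 = 0.5810556
  S ⇒ negate
  Longitude: 7′ + 16.86″ = 7.28100′; 71 + 7.28100/60 = 71.1213500
  hemisphere W, so the sign is −
Point 3:
  Lat: 53 + 31/60 + 20.09/3600 = 53.5222472
  N ⇒ keep positive
  λ: 45′ + 8″ = 45.13333′; 169 + 45.13333/60 = 169.7522222
  E ⇒ keep positive
Point 4:
  φ: 8′ + 52.7″ = 8.87833′; 19 + 8.87833/60 = 19.1479722
  N → positive
  λ: 65 + 45/60 + 45.2/3600 = 65.7625556
  E → positive
Point 5:
  Latitude: 68° + 51/60 + 22/3600 = 68 + 0.850000 + 0.006111 = 68.8561111
  N → positive
  Lon: 6′ + 10″ = 6.16667′; 121 + 6.16667/60 = 121.1027778
  W ⇒ negate
Point 6:
  Lat: 0′ + 22.89″ = 0.38150′; 24 + 0.38150/60 = 24.0063583
  S ⇒ negate
  Longitude: 84° + 26/60 + 16.9/3600 = 84 + 0.433333 + 0.004694 = 84.4380278
  W ⇒ negate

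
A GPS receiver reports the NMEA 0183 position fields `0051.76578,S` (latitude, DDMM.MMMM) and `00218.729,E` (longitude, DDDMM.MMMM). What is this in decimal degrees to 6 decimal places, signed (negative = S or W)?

Latitude: split at 2 digits → 00° and 51.76578′; 0 + 51.76578/60 = 0.8627630
S ⇒ negate
Longitude: split at 3 digits → 002° and 18.729′; 2 + 18.729/60 = 2.3121500
E → positive

-0.862763, 2.312150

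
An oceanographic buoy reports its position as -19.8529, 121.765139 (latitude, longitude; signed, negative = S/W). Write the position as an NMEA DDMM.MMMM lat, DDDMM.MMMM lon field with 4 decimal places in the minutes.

1951.1740,S / 12145.9083,E

Latitude is negative → S; |value| = 19.852900
φ: minutes = (19.852900 − 19) × 60 = 51.174000
Longitude: minutes = (121.765139 − 121) × 60 = 45.908340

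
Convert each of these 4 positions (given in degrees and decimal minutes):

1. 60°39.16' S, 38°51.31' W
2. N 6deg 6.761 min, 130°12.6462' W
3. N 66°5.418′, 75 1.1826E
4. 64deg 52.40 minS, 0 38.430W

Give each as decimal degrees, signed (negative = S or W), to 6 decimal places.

Point 1:
  φ: 60 + 39.16/60 = 60.6526667
  S ⇒ negate
  λ: 38 + 51.31/60 = 38.8551667
  W ⇒ negate
Point 2:
  Latitude: 6 + 6.761/60 = 6.1126833
  N → positive
  Longitude: 130 + 12.6462/60 = 130.2107700
  hemisphere W, so the sign is −
Point 3:
  Lat: 5.418′ = 0.090300°; total 66.0903000
  N ⇒ keep positive
  λ: 1.1826′ = 0.019710°; total 75.0197100
  E → positive
Point 4:
  φ: 52.4′ = 0.873333°; total 64.8733333
  S → negative
  Longitude: 38.43′ = 0.640500°; total 0.6405000
  hemisphere W, so the sign is −

1. -60.652667, -38.855167
2. 6.112683, -130.210770
3. 66.090300, 75.019710
4. -64.873333, -0.640500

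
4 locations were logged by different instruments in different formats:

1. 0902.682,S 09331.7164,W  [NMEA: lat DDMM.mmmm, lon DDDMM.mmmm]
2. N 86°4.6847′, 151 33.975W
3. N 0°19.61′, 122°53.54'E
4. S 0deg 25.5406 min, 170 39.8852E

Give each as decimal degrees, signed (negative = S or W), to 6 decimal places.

1. -9.044700, -93.528607
2. 86.078078, -151.566250
3. 0.326833, 122.892333
4. -0.425677, 170.664753

Point 1:
  Lat: degrees = first 2 digits = 9, minutes = 2.682; 9 + 2.682/60 = 9.0447000
  S → negative
  λ: split at 3 digits → 093° and 31.7164′; 93 + 31.7164/60 = 93.5286067
  W → negative
Point 2:
  Latitude: 86 + 4.6847/60 = 86.0780783
  N → positive
  λ: 33.975′ = 0.566250°; total 151.5662500
  hemisphere W, so the sign is −
Point 3:
  Latitude: 19.61′ = 0.326833°; total 0.3268333
  N → positive
  Lon: 53.54′ = 0.892333°; total 122.8923333
  E → positive
Point 4:
  Latitude: 0 + 25.5406/60 = 0.4256767
  S → negative
  Longitude: 39.8852′ = 0.664753°; total 170.6647533
  E ⇒ keep positive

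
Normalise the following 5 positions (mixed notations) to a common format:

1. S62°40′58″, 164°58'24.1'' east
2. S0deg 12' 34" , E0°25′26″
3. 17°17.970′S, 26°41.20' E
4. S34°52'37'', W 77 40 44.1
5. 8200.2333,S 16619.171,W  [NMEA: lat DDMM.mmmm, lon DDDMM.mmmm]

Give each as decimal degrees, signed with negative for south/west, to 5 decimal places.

1. -62.68278, 164.97336
2. -0.20944, 0.42389
3. -17.29950, 26.68667
4. -34.87694, -77.67892
5. -82.00389, -166.31952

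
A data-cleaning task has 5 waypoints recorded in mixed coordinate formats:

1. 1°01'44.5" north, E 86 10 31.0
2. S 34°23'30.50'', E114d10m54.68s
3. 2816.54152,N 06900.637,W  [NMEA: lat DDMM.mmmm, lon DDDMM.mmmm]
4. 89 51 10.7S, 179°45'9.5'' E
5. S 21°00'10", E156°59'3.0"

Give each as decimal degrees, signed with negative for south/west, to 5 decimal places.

1. 1.02903, 86.17528
2. -34.39181, 114.18186
3. 28.27569, -69.01062
4. -89.85297, 179.75264
5. -21.00278, 156.98417

Point 1:
  φ: 1′ + 44.5″ = 1.74167′; 1 + 1.74167/60 = 1.029028
  N → positive
  λ: 86° + 10/60 + 31/3600 = 86 + 0.166667 + 0.008611 = 86.175278
  E → positive
Point 2:
  φ: 34 + 23/60 + 30.5/3600 = 34.391806
  S ⇒ negate
  λ: 114 + 10/60 + 54.68/3600 = 114.181856
  E ⇒ keep positive
Point 3:
  φ: split at 2 digits → 28° and 16.54152′; 28 + 16.54152/60 = 28.275692
  N → positive
  Longitude: split at 3 digits → 069° and 0.637′; 69 + 0.637/60 = 69.010617
  W → negative
Point 4:
  Lat: 89 + 51/60 + 10.7/3600 = 89.852972
  S → negative
  λ: 45′ + 9.5″ = 45.15833′; 179 + 45.15833/60 = 179.752639
  E → positive
Point 5:
  Lat: 0′ + 10″ = 0.16667′; 21 + 0.16667/60 = 21.002778
  hemisphere S, so the sign is −
  λ: 59′ + 3″ = 59.05000′; 156 + 59.05000/60 = 156.984167
  E → positive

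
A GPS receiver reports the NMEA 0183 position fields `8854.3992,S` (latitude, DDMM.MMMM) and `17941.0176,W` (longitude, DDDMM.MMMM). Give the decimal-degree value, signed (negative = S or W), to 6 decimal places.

-88.906653, -179.683627

Latitude: degrees = first 2 digits = 88, minutes = 54.3992; 88 + 54.3992/60 = 88.9066533
S → negative
Longitude: split at 3 digits → 179° and 41.0176′; 179 + 41.0176/60 = 179.6836267
hemisphere W, so the sign is −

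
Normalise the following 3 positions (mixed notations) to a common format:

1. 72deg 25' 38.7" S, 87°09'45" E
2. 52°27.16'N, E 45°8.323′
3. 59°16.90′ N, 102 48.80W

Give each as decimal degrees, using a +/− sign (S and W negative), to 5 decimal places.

Point 1:
  Lat: 72 + 25/60 + 38.7/3600 = 72.427417
  S → negative
  Lon: 87° + 9/60 + 45/3600 = 87 + 0.150000 + 0.012500 = 87.162500
  E → positive
Point 2:
  Lat: 52 + 27.16/60 = 52.452667
  N → positive
  λ: 8.323′ = 0.138717°; total 45.138717
  E → positive
Point 3:
  Lat: 59 + 16.9/60 = 59.281667
  N → positive
  Lon: 102 + 48.8/60 = 102.813333
  hemisphere W, so the sign is −

1. -72.42742, 87.16250
2. 52.45267, 45.13872
3. 59.28167, -102.81333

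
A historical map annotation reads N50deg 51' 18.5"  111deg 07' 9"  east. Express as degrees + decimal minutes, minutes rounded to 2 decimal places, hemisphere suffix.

φ: seconds/60 = 0.30833; minutes = 51 + 0.30833 = 51.3083
Longitude: seconds/60 = 0.15000; minutes = 7 + 0.15000 = 7.1500

50° 51.31′ N, 111° 7.15′ E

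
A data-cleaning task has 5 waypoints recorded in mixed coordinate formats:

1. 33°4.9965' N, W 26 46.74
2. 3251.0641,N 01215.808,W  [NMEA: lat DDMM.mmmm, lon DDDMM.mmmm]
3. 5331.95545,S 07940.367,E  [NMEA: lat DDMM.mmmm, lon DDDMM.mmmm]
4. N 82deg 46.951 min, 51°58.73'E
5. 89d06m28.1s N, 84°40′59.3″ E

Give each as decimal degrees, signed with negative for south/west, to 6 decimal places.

Point 1:
  Latitude: 4.9965′ = 0.083275°; total 33.0832750
  N → positive
  Lon: 46.74′ = 0.779000°; total 26.7790000
  W ⇒ negate
Point 2:
  Latitude: split at 2 digits → 32° and 51.0641′; 32 + 51.0641/60 = 32.8510683
  N ⇒ keep positive
  Longitude: split at 3 digits → 012° and 15.808′; 12 + 15.808/60 = 12.2634667
  W → negative
Point 3:
  φ: degrees = first 2 digits = 53, minutes = 31.95545; 53 + 31.95545/60 = 53.5325908
  hemisphere S, so the sign is −
  Lon: degrees = first 3 digits = 79, minutes = 40.367; 79 + 40.367/60 = 79.6727833
  E → positive
Point 4:
  φ: 82 + 46.951/60 = 82.7825167
  N ⇒ keep positive
  Longitude: 51 + 58.73/60 = 51.9788333
  E ⇒ keep positive
Point 5:
  Latitude: 89° + 6/60 + 28.1/3600 = 89 + 0.100000 + 0.007806 = 89.1078056
  N ⇒ keep positive
  λ: 84° + 40/60 + 59.3/3600 = 84 + 0.666667 + 0.016472 = 84.6831389
  E ⇒ keep positive

1. 33.083275, -26.779000
2. 32.851068, -12.263467
3. -53.532591, 79.672783
4. 82.782517, 51.978833
5. 89.107806, 84.683139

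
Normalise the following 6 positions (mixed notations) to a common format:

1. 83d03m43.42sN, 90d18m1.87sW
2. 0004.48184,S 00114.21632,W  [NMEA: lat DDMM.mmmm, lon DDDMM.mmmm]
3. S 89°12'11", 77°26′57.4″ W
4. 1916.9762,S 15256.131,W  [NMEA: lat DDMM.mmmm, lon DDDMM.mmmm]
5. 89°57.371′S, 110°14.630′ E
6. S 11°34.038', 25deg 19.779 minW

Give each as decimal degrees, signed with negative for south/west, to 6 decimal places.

Point 1:
  φ: 83 + 3/60 + 43.42/3600 = 83.0620611
  N → positive
  Lon: 90° + 18/60 + 1.87/3600 = 90 + 0.300000 + 0.000519 = 90.3005194
  hemisphere W, so the sign is −
Point 2:
  Lat: degrees = first 2 digits = 0, minutes = 4.48184; 0 + 4.48184/60 = 0.0746973
  S → negative
  Lon: split at 3 digits → 001° and 14.21632′; 1 + 14.21632/60 = 1.2369387
  W ⇒ negate
Point 3:
  Lat: 89 + 12/60 + 11/3600 = 89.2030556
  hemisphere S, so the sign is −
  Longitude: 77 + 26/60 + 57.4/3600 = 77.4492778
  hemisphere W, so the sign is −
Point 4:
  Latitude: degrees = first 2 digits = 19, minutes = 16.9762; 19 + 16.9762/60 = 19.2829367
  hemisphere S, so the sign is −
  Longitude: split at 3 digits → 152° and 56.131′; 152 + 56.131/60 = 152.9355167
  W ⇒ negate
Point 5:
  Lat: 89 + 57.371/60 = 89.9561833
  S → negative
  λ: 14.63′ = 0.243833°; total 110.2438333
  E → positive
Point 6:
  φ: 11 + 34.038/60 = 11.5673000
  S → negative
  λ: 25 + 19.779/60 = 25.3296500
  W ⇒ negate

1. 83.062061, -90.300519
2. -0.074697, -1.236939
3. -89.203056, -77.449278
4. -19.282937, -152.935517
5. -89.956183, 110.243833
6. -11.567300, -25.329650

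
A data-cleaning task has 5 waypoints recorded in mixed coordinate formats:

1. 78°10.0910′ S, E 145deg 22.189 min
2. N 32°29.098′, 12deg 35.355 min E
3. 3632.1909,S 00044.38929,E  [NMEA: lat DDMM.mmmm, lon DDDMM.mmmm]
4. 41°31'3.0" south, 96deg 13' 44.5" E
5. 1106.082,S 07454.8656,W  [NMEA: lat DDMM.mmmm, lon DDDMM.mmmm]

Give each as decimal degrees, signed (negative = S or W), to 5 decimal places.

Point 1:
  φ: 78 + 10.091/60 = 78.168183
  hemisphere S, so the sign is −
  λ: 145 + 22.189/60 = 145.369817
  E → positive
Point 2:
  Lat: 29.098′ = 0.484967°; total 32.484967
  N ⇒ keep positive
  Lon: 35.355′ = 0.589250°; total 12.589250
  E → positive
Point 3:
  Lat: split at 2 digits → 36° and 32.1909′; 36 + 32.1909/60 = 36.536515
  S → negative
  λ: split at 3 digits → 000° and 44.38929′; 0 + 44.38929/60 = 0.739822
  E → positive
Point 4:
  φ: 41° + 31/60 + 3/3600 = 41 + 0.516667 + 0.000833 = 41.517500
  hemisphere S, so the sign is −
  Lon: 96° + 13/60 + 44.5/3600 = 96 + 0.216667 + 0.012361 = 96.229028
  E → positive
Point 5:
  Latitude: degrees = first 2 digits = 11, minutes = 6.082; 11 + 6.082/60 = 11.101367
  S ⇒ negate
  Lon: split at 3 digits → 074° and 54.8656′; 74 + 54.8656/60 = 74.914427
  W → negative

1. -78.16818, 145.36982
2. 32.48497, 12.58925
3. -36.53652, 0.73982
4. -41.51750, 96.22903
5. -11.10137, -74.91443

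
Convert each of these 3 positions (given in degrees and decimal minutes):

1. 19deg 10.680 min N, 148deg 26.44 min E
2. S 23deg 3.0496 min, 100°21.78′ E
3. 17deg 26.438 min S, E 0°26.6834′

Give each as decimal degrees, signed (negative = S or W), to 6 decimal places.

Point 1:
  φ: 19 + 10.68/60 = 19.1780000
  N → positive
  λ: 148 + 26.44/60 = 148.4406667
  E ⇒ keep positive
Point 2:
  Lat: 3.0496′ = 0.050827°; total 23.0508267
  S → negative
  Lon: 100 + 21.78/60 = 100.3630000
  E → positive
Point 3:
  Latitude: 17 + 26.438/60 = 17.4406333
  S → negative
  Lon: 26.6834′ = 0.444723°; total 0.4447233
  E → positive

1. 19.178000, 148.440667
2. -23.050827, 100.363000
3. -17.440633, 0.444723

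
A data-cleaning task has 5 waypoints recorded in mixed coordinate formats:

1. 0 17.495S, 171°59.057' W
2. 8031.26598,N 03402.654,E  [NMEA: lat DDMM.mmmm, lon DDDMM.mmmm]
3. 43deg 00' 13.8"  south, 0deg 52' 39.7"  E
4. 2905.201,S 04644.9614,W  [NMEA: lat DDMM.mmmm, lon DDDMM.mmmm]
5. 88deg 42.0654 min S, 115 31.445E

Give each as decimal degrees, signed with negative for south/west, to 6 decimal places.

1. -0.291583, -171.984283
2. 80.521100, 34.044233
3. -43.003833, 0.877694
4. -29.086683, -46.749357
5. -88.701090, 115.524083

Point 1:
  Latitude: 17.495′ = 0.291583°; total 0.2915833
  hemisphere S, so the sign is −
  λ: 59.057′ = 0.984283°; total 171.9842833
  W ⇒ negate
Point 2:
  Lat: degrees = first 2 digits = 80, minutes = 31.26598; 80 + 31.26598/60 = 80.5210997
  N ⇒ keep positive
  Lon: split at 3 digits → 034° and 2.654′; 34 + 2.654/60 = 34.0442333
  E ⇒ keep positive
Point 3:
  Lat: 43 + 0/60 + 13.8/3600 = 43.0038333
  hemisphere S, so the sign is −
  λ: 52′ + 39.7″ = 52.66167′; 0 + 52.66167/60 = 0.8776944
  E → positive
Point 4:
  Lat: degrees = first 2 digits = 29, minutes = 5.201; 29 + 5.201/60 = 29.0866833
  S ⇒ negate
  Longitude: split at 3 digits → 046° and 44.9614′; 46 + 44.9614/60 = 46.7493567
  W ⇒ negate
Point 5:
  Latitude: 88 + 42.0654/60 = 88.7010900
  hemisphere S, so the sign is −
  Lon: 115 + 31.445/60 = 115.5240833
  E → positive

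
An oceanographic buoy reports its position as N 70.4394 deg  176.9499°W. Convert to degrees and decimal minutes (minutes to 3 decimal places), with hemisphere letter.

φ: minutes = (70.439400 − 70) × 60 = 26.36400
λ: fractional part 0.949900 → 56.99400 minutes

70° 26.364′ N, 176° 56.994′ W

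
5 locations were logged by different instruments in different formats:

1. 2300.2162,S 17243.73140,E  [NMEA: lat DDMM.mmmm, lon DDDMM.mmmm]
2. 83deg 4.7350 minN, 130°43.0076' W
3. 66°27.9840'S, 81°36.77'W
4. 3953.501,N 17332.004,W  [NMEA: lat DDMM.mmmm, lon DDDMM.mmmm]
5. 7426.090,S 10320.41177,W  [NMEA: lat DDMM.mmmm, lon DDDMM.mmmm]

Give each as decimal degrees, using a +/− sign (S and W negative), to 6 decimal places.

Point 1:
  φ: split at 2 digits → 23° and 0.2162′; 23 + 0.2162/60 = 23.0036033
  hemisphere S, so the sign is −
  Longitude: split at 3 digits → 172° and 43.7314′; 172 + 43.7314/60 = 172.7288567
  E → positive
Point 2:
  Latitude: 4.735′ = 0.078917°; total 83.0789167
  N ⇒ keep positive
  Lon: 43.0076′ = 0.716793°; total 130.7167933
  W → negative
Point 3:
  φ: 27.984′ = 0.466400°; total 66.4664000
  hemisphere S, so the sign is −
  λ: 36.77′ = 0.612833°; total 81.6128333
  hemisphere W, so the sign is −
Point 4:
  Lat: split at 2 digits → 39° and 53.501′; 39 + 53.501/60 = 39.8916833
  N → positive
  Longitude: split at 3 digits → 173° and 32.004′; 173 + 32.004/60 = 173.5334000
  hemisphere W, so the sign is −
Point 5:
  φ: degrees = first 2 digits = 74, minutes = 26.09; 74 + 26.09/60 = 74.4348333
  hemisphere S, so the sign is −
  Lon: degrees = first 3 digits = 103, minutes = 20.41177; 103 + 20.41177/60 = 103.3401962
  W ⇒ negate

1. -23.003603, 172.728857
2. 83.078917, -130.716793
3. -66.466400, -81.612833
4. 39.891683, -173.533400
5. -74.434833, -103.340196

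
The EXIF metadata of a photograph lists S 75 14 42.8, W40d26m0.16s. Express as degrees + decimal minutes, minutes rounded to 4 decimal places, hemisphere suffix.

75° 14.7133′ S, 40° 26.0027′ W

φ: seconds/60 = 0.71333; minutes = 14 + 0.71333 = 14.713333
Longitude: 26 + 0.16/60 = 26.002667′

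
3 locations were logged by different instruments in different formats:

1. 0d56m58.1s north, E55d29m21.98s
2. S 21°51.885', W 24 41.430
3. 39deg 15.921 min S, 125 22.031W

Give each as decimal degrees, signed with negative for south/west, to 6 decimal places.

1. 0.949472, 55.489439
2. -21.864750, -24.690500
3. -39.265350, -125.367183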